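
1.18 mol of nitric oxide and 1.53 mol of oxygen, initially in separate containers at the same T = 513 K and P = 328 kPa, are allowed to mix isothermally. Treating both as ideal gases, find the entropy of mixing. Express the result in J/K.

Mole fractions: x_A = 1.18/2.71 = 0.435, x_B = 0.565.
ΔS_mix = −R(n_A ln x_A + n_B ln x_B) = −8.314 × (1.18 ln 0.435 + 1.53 ln 0.565) = 15.4 J/K.

ΔS_mix = 15.4 J/K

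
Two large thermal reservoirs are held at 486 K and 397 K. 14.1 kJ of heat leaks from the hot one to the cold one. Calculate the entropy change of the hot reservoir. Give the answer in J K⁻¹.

ΔS_hot = -29 J/K

The hot reservoir loses heat Q, so ΔS_hot = −Q/T_H = −14100/486 = -29 J/K.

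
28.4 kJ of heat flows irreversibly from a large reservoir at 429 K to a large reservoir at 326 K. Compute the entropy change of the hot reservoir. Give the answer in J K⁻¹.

The hot reservoir loses heat Q, so ΔS_hot = −Q/T_H = −28400/429 = -66.2 J/K.

ΔS_hot = -66.2 J/K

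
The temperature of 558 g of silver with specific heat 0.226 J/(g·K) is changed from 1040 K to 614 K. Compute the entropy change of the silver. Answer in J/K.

ΔS = ∫dQ_rev/T = m c ln(T₂/T₁) = 558 × 0.226 × ln(614/1040) = -66.5 J/K.

ΔS = -66.5 J/K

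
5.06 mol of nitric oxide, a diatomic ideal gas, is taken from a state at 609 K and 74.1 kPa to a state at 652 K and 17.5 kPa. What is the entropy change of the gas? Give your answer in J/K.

ΔS = 70.8 J/K

ΔS = nC_p ln(T₂/T₁) − nR ln(P₂/P₁), with C_p = 7R/2 = 29.1 J mol⁻¹ K⁻¹ for a diatomic ideal gas.
ΔS = 5.06 × [29.1 × ln(652/609) − 8.314 × ln(17.5/74.1)] = 70.8 J/K.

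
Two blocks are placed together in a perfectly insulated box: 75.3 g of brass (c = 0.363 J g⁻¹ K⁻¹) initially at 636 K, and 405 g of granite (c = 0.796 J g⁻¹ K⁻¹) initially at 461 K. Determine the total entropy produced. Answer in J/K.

ΔS_total = 1.43 J/K

Energy balance: T_f = (m₁c₁T₁ + m₂c₂T₂)/(m₁c₁ + m₂c₂) = 474.68 K.
ΔS₁ = m₁c₁ ln(T_f/T₁) = 27.3339 × ln(474.68/636) = -7.997 J/K.
ΔS₂ = m₂c₂ ln(T_f/T₂) = 322.38 × ln(474.68/461) = 9.426 J/K.
ΔS_total = -7.997 + 9.426 = 1.43 J/K.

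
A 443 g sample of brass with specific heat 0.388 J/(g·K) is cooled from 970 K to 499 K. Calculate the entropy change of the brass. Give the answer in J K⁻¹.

ΔS = ∫dQ_rev/T = m c ln(T₂/T₁) = 443 × 0.388 × ln(499/970) = -114 J/K.

ΔS = -114 J/K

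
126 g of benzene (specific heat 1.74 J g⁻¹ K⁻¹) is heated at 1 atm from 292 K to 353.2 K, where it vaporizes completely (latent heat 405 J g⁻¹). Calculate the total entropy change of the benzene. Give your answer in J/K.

ΔS = 186 J/K

Warming step: ΔS₁ = m c ln(T_tr/T_i) = 126 × 1.74 × ln(353.2/292) = 41.72 J/K.
Phase change: ΔS₂ = +mL/T_tr = 126 × 405 / 353.2 = 144.5 J/K.
ΔS_total = (41.72) + (144.5) = 186 J/K.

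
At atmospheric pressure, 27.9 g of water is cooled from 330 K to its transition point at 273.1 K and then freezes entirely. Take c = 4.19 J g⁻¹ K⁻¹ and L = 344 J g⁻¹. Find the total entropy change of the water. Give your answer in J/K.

Cooling step: ΔS₁ = m c ln(T_tr/T_i) = 27.9 × 4.19 × ln(273.1/330) = -22.12 J/K.
Phase change: ΔS₂ = −mL/T_tr = −27.9 × 344 / 273.1 = -35.14 J/K.
ΔS_total = (-22.12) + (-35.14) = -57.3 J/K.

ΔS = -57.3 J/K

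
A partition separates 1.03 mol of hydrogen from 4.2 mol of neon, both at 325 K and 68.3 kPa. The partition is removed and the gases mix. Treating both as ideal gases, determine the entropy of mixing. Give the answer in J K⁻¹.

Mole fractions: x_A = 1.03/5.23 = 0.197, x_B = 0.803.
ΔS_mix = −R(n_A ln x_A + n_B ln x_B) = −8.314 × (1.03 ln 0.197 + 4.2 ln 0.803) = 21.6 J/K.

ΔS_mix = 21.6 J/K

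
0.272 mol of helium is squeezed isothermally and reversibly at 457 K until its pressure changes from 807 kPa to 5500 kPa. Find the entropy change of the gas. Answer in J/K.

ΔS_gas = -4.34 J/K

For an isothermal ideal gas ΔS_gas = nR ln(P₁/P₂) = 0.272 × 8.314 × ln(807/5500) = -4.34 J/K.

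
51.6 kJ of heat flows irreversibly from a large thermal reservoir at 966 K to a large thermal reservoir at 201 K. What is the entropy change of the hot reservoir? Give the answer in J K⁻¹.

ΔS_hot = -53.4 J/K

The hot reservoir loses heat Q, so ΔS_hot = −Q/T_H = −51600/966 = -53.4 J/K.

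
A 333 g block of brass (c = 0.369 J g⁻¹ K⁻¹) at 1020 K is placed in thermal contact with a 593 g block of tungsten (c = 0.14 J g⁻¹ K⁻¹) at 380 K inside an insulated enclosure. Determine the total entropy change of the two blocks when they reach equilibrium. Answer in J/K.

Energy balance: T_f = (m₁c₁T₁ + m₂c₂T₂)/(m₁c₁ + m₂c₂) = 761.94 K.
ΔS₁ = m₁c₁ ln(T_f/T₁) = 122.877 × ln(761.94/1020) = -35.84 J/K.
ΔS₂ = m₂c₂ ln(T_f/T₂) = 83.02 × ln(761.94/380) = 57.76 J/K.
ΔS_total = -35.84 + 57.76 = 21.9 J/K.

ΔS_total = 21.9 J/K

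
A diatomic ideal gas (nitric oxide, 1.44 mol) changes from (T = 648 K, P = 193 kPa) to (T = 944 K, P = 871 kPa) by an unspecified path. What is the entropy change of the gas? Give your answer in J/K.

ΔS = -2.28 J/K

ΔS = nC_p ln(T₂/T₁) − nR ln(P₂/P₁), with C_p = 7R/2 = 29.1 J mol⁻¹ K⁻¹ for a diatomic ideal gas.
ΔS = 1.44 × [29.1 × ln(944/648) − 8.314 × ln(871/193)] = -2.28 J/K.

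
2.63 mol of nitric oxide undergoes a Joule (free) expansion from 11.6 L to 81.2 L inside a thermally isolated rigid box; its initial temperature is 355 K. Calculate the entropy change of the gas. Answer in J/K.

ΔS_gas = 42.5 J/K

For an ideal gas in free expansion Q = 0 and W = 0, so T is unchanged.
Entropy is a state function; using a reversible isothermal path, ΔS_gas = nR ln(V₂/V₁) = 2.63 × 8.314 × ln(81.2/11.6) = 42.5 J/K.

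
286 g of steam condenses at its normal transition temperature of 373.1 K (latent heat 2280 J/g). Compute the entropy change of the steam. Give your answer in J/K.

ΔS = -1750 J/K

Heat released by the substance: Q = −mL = −286 × 2280 = −652080 J.
At constant T, ΔS = Q_rev/T = −652080 / 373.1 = -1750 J/K.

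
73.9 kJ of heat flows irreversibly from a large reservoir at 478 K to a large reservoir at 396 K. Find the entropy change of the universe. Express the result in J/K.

ΔS_total = 32 J/K

ΔS_hot = −Q/T_H = −73900/478 = -154.6 J/K and ΔS_cold = +Q/T_C = 73900/396 = 186.6 J/K.
ΔS_total = -154.6 + 186.6 = 32 J/K, positive as the second law requires.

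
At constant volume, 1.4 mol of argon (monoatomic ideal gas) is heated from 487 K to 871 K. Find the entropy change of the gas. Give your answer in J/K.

ΔS = 10.2 J/K

At constant volume, ΔS = nC_V ln(T₂/T₁) with C_V = 3R/2 = 12.47 J mol⁻¹ K⁻¹.
ΔS = 1.4 × 12.47 × ln(871/487) = 10.2 J/K.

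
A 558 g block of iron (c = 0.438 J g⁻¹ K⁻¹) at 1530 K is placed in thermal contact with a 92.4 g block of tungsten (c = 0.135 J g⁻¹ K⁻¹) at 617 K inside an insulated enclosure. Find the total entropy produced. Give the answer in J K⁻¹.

Energy balance: T_f = (m₁c₁T₁ + m₂c₂T₂)/(m₁c₁ + m₂c₂) = 1485.7 K.
ΔS₁ = m₁c₁ ln(T_f/T₁) = 244.404 × ln(1485.7/1530) = -7.187 J/K.
ΔS₂ = m₂c₂ ln(T_f/T₂) = 12.474 × ln(1485.7/617) = 10.96 J/K.
ΔS_total = -7.187 + 10.96 = 3.77 J/K.

ΔS_total = 3.77 J/K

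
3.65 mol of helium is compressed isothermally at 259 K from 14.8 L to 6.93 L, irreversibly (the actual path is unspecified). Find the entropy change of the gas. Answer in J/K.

Entropy is a state function, so ΔS_gas depends only on the end states.
For an isothermal ideal gas ΔS_gas = nR ln(V₂/V₁) = 3.65 × 8.314 × ln(6.93/14.8) = -23 J/K.

ΔS_gas = -23 J/K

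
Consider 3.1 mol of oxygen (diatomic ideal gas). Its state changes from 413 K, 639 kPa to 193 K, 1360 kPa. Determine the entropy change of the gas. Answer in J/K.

ΔS = -88.1 J/K

ΔS = nC_p ln(T₂/T₁) − nR ln(P₂/P₁), with C_p = 7R/2 = 29.1 J mol⁻¹ K⁻¹ for a diatomic ideal gas.
ΔS = 3.1 × [29.1 × ln(193/413) − 8.314 × ln(1360/639)] = -88.1 J/K.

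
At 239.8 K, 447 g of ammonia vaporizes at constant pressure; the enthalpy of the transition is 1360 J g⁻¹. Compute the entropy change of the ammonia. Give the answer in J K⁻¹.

ΔS = 2540 J/K

Heat absorbed by the substance: Q = mL = 447 × 1360 = 607920 J.
At constant T, ΔS = Q_rev/T = 607920 / 239.8 = 2540 J/K.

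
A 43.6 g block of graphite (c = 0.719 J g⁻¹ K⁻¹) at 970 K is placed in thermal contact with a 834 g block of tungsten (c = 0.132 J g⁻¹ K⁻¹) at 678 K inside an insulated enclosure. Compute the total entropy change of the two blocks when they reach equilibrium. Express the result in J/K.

ΔS_total = 1.67 J/K

Energy balance: T_f = (m₁c₁T₁ + m₂c₂T₂)/(m₁c₁ + m₂c₂) = 742.72 K.
ΔS₁ = m₁c₁ ln(T_f/T₁) = 31.3484 × ln(742.72/970) = -8.369 J/K.
ΔS₂ = m₂c₂ ln(T_f/T₂) = 110.088 × ln(742.72/678) = 10.04 J/K.
ΔS_total = -8.369 + 10.04 = 1.67 J/K.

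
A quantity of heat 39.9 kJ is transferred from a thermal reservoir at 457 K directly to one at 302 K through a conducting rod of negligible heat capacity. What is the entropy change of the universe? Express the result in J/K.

ΔS_total = 44.8 J/K

ΔS_hot = −Q/T_H = −39900/457 = -87.31 J/K and ΔS_cold = +Q/T_C = 39900/302 = 132.1 J/K.
ΔS_total = -87.31 + 132.1 = 44.8 J/K, positive as the second law requires.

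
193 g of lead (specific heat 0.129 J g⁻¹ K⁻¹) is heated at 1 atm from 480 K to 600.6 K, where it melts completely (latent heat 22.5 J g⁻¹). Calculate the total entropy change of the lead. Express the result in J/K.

Warming step: ΔS₁ = m c ln(T_tr/T_i) = 193 × 0.129 × ln(600.6/480) = 5.58 J/K.
Phase change: ΔS₂ = +mL/T_tr = 193 × 22.5 / 600.6 = 7.23 J/K.
ΔS_total = (5.58) + (7.23) = 12.8 J/K.

ΔS = 12.8 J/K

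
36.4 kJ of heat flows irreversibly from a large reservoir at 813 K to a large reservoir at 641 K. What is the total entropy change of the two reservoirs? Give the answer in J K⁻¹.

ΔS_hot = −Q/T_H = −36400/813 = -44.77 J/K and ΔS_cold = +Q/T_C = 36400/641 = 56.79 J/K.
ΔS_total = -44.77 + 56.79 = 12 J/K, positive as the second law requires.

ΔS_total = 12 J/K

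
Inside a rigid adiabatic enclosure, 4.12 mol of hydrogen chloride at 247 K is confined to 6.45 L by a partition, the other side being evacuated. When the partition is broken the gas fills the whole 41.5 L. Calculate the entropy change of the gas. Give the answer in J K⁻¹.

ΔS_gas = 63.8 J/K

For an ideal gas in free expansion Q = 0 and W = 0, so T is unchanged.
Entropy is a state function; using a reversible isothermal path, ΔS_gas = nR ln(V₂/V₁) = 4.12 × 8.314 × ln(41.5/6.45) = 63.8 J/K.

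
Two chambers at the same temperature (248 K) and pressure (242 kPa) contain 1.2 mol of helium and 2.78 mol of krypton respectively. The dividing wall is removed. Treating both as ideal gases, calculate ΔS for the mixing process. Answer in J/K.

Mole fractions: x_A = 1.2/3.98 = 0.302, x_B = 0.698.
ΔS_mix = −R(n_A ln x_A + n_B ln x_B) = −8.314 × (1.2 ln 0.302 + 2.78 ln 0.698) = 20.3 J/K.

ΔS_mix = 20.3 J/K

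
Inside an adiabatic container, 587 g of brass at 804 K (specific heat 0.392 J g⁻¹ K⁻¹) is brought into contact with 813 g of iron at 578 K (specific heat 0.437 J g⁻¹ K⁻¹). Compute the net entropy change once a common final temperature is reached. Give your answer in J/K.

Energy balance: T_f = (m₁c₁T₁ + m₂c₂T₂)/(m₁c₁ + m₂c₂) = 666.84 K.
ΔS₁ = m₁c₁ ln(T_f/T₁) = 230.104 × ln(666.84/804) = -43.04 J/K.
ΔS₂ = m₂c₂ ln(T_f/T₂) = 355.281 × ln(666.84/578) = 50.79 J/K.
ΔS_total = -43.04 + 50.79 = 7.75 J/K.

ΔS_total = 7.75 J/K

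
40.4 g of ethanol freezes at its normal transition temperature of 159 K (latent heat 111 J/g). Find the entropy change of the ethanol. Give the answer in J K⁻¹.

Heat released by the substance: Q = −mL = −40.4 × 111 = −4484.4 J.
At constant T, ΔS = Q_rev/T = −4484.4 / 159 = -28.2 J/K.

ΔS = -28.2 J/K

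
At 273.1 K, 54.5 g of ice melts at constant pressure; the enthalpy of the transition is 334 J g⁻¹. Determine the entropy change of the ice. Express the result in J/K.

ΔS = 66.7 J/K

Heat absorbed by the substance: Q = mL = 54.5 × 334 = 18203 J.
At constant T, ΔS = Q_rev/T = 18203 / 273.1 = 66.7 J/K.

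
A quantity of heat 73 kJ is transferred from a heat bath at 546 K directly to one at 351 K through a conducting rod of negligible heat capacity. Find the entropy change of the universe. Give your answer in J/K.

ΔS_total = 74.3 J/K

ΔS_hot = −Q/T_H = −73000/546 = -133.7 J/K and ΔS_cold = +Q/T_C = 73000/351 = 208 J/K.
ΔS_total = -133.7 + 208 = 74.3 J/K, positive as the second law requires.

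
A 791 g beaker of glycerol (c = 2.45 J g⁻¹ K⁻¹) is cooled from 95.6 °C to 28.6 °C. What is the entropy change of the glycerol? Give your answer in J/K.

In kelvin: T₁ = 368.75 K, T₂ = 301.75 K. ΔS = ∫dQ_rev/T = m c ln(T₂/T₁) = 791 × 2.45 × ln(301.75/368.75) = -389 J/K.

ΔS = -389 J/K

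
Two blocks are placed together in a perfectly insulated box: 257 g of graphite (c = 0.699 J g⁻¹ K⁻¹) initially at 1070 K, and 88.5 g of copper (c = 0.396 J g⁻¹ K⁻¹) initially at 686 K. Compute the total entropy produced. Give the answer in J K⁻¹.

Energy balance: T_f = (m₁c₁T₁ + m₂c₂T₂)/(m₁c₁ + m₂c₂) = 1007.3 K.
ΔS₁ = m₁c₁ ln(T_f/T₁) = 179.643 × ln(1007.3/1070) = -10.845 J/K.
ΔS₂ = m₂c₂ ln(T_f/T₂) = 35.046 × ln(1007.3/686) = 13.464 J/K.
ΔS_total = -10.845 + 13.464 = 2.62 J/K.

ΔS_total = 2.62 J/K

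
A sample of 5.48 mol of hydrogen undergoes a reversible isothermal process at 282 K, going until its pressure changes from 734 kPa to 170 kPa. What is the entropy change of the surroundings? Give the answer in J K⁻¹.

ΔS_surr = -66.6 J/K

For an isothermal ideal gas ΔS_gas = nR ln(P₁/P₂) = 5.48 × 8.314 × ln(734/170) = 66.6 J/K.
The process is reversible, so ΔS_surr = −ΔS_gas = -66.6 J/K and ΔS_universe = 0.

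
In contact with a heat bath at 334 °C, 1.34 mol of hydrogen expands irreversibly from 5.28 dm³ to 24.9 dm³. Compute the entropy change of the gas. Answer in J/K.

ΔS_gas = 17.3 J/K

Entropy is a state function, so ΔS_gas depends only on the end states.
For an isothermal ideal gas ΔS_gas = nR ln(V₂/V₁) = 1.34 × 8.314 × ln(24.9/5.28) = 17.3 J/K.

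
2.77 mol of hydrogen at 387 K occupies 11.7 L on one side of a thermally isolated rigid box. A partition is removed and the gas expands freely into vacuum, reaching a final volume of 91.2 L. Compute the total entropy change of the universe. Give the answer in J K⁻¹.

For an ideal gas in free expansion Q = 0 and W = 0, so T is unchanged.
Entropy is a state function; using a reversible isothermal path, ΔS_gas = nR ln(V₂/V₁) = 2.77 × 8.314 × ln(91.2/11.7) = 47.3 J/K.
The insulated surroundings exchange no heat, so ΔS_surr = 0 and ΔS_universe = ΔS_gas.

ΔS_universe = 47.3 J/K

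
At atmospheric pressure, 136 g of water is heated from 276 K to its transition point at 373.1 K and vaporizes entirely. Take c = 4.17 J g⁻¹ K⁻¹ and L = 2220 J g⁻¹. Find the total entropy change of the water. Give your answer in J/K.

ΔS = 980 J/K

Warming step: ΔS₁ = m c ln(T_tr/T_i) = 136 × 4.17 × ln(373.1/276) = 171 J/K.
Phase change: ΔS₂ = +mL/T_tr = 136 × 2220 / 373.1 = 809.2 J/K.
ΔS_total = (171) + (809.2) = 980 J/K.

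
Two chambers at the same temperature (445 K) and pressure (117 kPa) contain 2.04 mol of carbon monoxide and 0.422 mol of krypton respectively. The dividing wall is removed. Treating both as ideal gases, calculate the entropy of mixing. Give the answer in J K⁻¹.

ΔS_mix = 9.38 J/K

Mole fractions: x_A = 2.04/2.46 = 0.829, x_B = 0.171.
ΔS_mix = −R(n_A ln x_A + n_B ln x_B) = −8.314 × (2.04 ln 0.829 + 0.422 ln 0.171) = 9.38 J/K.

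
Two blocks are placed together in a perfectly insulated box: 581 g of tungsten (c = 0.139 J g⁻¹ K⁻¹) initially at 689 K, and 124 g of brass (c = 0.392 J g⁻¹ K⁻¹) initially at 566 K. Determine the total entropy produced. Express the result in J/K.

ΔS_total = 0.576 J/K

Energy balance: T_f = (m₁c₁T₁ + m₂c₂T₂)/(m₁c₁ + m₂c₂) = 642.78 K.
ΔS₁ = m₁c₁ ln(T_f/T₁) = 80.759 × ln(642.78/689) = -5.6073 J/K.
ΔS₂ = m₂c₂ ln(T_f/T₂) = 48.608 × ln(642.78/566) = 6.1837 J/K.
ΔS_total = -5.6073 + 6.1837 = 0.576 J/K.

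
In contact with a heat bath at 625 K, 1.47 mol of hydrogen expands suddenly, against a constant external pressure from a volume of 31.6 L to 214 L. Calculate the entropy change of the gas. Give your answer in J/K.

ΔS_gas = 23.4 J/K

Entropy is a state function, so ΔS_gas depends only on the end states.
For an isothermal ideal gas ΔS_gas = nR ln(V₂/V₁) = 1.47 × 8.314 × ln(214/31.6) = 23.4 J/K.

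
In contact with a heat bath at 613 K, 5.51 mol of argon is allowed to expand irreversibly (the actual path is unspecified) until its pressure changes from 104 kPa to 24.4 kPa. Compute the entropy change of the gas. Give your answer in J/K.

Entropy is a state function, so ΔS_gas depends only on the end states.
For an isothermal ideal gas ΔS_gas = nR ln(P₁/P₂) = 5.51 × 8.314 × ln(104/24.4) = 66.4 J/K.

ΔS_gas = 66.4 J/K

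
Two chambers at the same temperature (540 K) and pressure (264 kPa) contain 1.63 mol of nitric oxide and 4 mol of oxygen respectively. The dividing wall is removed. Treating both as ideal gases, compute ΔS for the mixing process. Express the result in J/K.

ΔS_mix = 28.2 J/K

Mole fractions: x_A = 1.63/5.63 = 0.29, x_B = 0.71.
ΔS_mix = −R(n_A ln x_A + n_B ln x_B) = −8.314 × (1.63 ln 0.29 + 4 ln 0.71) = 28.2 J/K.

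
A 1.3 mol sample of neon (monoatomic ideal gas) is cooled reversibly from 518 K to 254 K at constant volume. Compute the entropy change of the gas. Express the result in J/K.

ΔS = -11.6 J/K

At constant volume, ΔS = nC_V ln(T₂/T₁) with C_V = 3R/2 = 12.47 J mol⁻¹ K⁻¹.
ΔS = 1.3 × 12.47 × ln(254/518) = -11.6 J/K.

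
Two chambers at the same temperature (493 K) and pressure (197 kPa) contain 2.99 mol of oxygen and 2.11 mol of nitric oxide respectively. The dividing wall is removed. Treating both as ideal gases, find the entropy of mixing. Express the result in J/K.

ΔS_mix = 28.8 J/K

Mole fractions: x_A = 2.99/5.1 = 0.586, x_B = 0.414.
ΔS_mix = −R(n_A ln x_A + n_B ln x_B) = −8.314 × (2.99 ln 0.586 + 2.11 ln 0.414) = 28.8 J/K.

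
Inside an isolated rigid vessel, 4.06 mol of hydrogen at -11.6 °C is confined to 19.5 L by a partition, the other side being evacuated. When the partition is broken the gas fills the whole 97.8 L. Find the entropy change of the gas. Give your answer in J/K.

No heat is exchanged and no work is done, so the ideal-gas temperature stays constant.
Entropy is a state function; using a reversible isothermal path, ΔS_gas = nR ln(V₂/V₁) = 4.06 × 8.314 × ln(97.8/19.5) = 54.4 J/K.

ΔS_gas = 54.4 J/K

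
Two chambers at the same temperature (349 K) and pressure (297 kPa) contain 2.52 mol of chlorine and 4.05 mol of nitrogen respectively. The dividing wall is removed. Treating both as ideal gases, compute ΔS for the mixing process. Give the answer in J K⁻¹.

Mole fractions: x_A = 2.52/6.57 = 0.384, x_B = 0.616.
ΔS_mix = −R(n_A ln x_A + n_B ln x_B) = −8.314 × (2.52 ln 0.384 + 4.05 ln 0.616) = 36.4 J/K.

ΔS_mix = 36.4 J/K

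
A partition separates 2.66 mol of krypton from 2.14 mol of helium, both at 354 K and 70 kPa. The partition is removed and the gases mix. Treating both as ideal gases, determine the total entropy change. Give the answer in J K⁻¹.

Mole fractions: x_A = 2.66/4.8 = 0.554, x_B = 0.446.
ΔS_mix = −R(n_A ln x_A + n_B ln x_B) = −8.314 × (2.66 ln 0.554 + 2.14 ln 0.446) = 27.4 J/K.

ΔS_mix = 27.4 J/K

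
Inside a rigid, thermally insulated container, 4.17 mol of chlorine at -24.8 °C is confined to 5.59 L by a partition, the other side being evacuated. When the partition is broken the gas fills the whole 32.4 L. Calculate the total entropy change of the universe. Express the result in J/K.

ΔS_universe = 60.9 J/K

No heat is exchanged and no work is done, so the ideal-gas temperature stays constant.
Entropy is a state function; using a reversible isothermal path, ΔS_gas = nR ln(V₂/V₁) = 4.17 × 8.314 × ln(32.4/5.59) = 60.9 J/K.
The insulated surroundings exchange no heat, so ΔS_surr = 0 and ΔS_universe = ΔS_gas.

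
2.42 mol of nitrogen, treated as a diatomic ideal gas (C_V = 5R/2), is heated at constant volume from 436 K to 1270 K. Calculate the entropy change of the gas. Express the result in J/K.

At constant volume, ΔS = nC_V ln(T₂/T₁) with C_V = 5R/2 = 20.79 J mol⁻¹ K⁻¹.
ΔS = 2.42 × 20.79 × ln(1270/436) = 53.8 J/K.

ΔS = 53.8 J/K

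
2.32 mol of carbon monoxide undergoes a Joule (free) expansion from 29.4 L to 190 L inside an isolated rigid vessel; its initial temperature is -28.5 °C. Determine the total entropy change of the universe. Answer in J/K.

For an ideal gas in free expansion Q = 0 and W = 0, so T is unchanged.
Entropy is a state function; using a reversible isothermal path, ΔS_gas = nR ln(V₂/V₁) = 2.32 × 8.314 × ln(190/29.4) = 36 J/K.
The insulated surroundings exchange no heat, so ΔS_surr = 0 and ΔS_universe = ΔS_gas.

ΔS_universe = 36 J/K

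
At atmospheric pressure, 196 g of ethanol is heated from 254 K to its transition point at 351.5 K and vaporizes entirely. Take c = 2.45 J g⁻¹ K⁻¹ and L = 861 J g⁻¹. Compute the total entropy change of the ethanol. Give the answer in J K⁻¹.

Warming step: ΔS₁ = m c ln(T_tr/T_i) = 196 × 2.45 × ln(351.5/254) = 156 J/K.
Phase change: ΔS₂ = +mL/T_tr = 196 × 861 / 351.5 = 480.1 J/K.
ΔS_total = (156) + (480.1) = 636 J/K.

ΔS = 636 J/K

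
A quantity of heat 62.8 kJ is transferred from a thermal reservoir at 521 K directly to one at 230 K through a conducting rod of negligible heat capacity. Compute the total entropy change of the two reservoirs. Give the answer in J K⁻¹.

ΔS_total = 153 J/K

ΔS_hot = −Q/T_H = −62800/521 = -120.537 J/K and ΔS_cold = +Q/T_C = 62800/230 = 273.043 J/K.
ΔS_total = -120.537 + 273.043 = 153 J/K, positive as the second law requires.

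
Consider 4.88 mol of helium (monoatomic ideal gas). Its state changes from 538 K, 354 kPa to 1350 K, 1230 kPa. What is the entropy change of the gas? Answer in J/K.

ΔS = nC_p ln(T₂/T₁) − nR ln(P₂/P₁), with C_p = 5R/2 = 20.79 J mol⁻¹ K⁻¹ for a monoatomic ideal gas.
ΔS = 4.88 × [20.79 × ln(1350/538) − 8.314 × ln(1230/354)] = 42.8 J/K.

ΔS = 42.8 J/K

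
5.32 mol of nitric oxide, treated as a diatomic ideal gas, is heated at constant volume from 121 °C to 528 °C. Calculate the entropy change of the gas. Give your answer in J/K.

In kelvin: T₁ = 394.15 K, T₂ = 801.15 K. At constant volume, ΔS = nC_V ln(T₂/T₁) with C_V = 5R/2 = 20.79 J mol⁻¹ K⁻¹.
ΔS = 5.32 × 20.79 × ln(801.15/394.15) = 78.4 J/K.

ΔS = 78.4 J/K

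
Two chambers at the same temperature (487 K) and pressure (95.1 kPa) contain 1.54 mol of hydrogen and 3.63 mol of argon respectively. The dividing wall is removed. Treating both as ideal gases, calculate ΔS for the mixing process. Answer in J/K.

ΔS_mix = 26.2 J/K

Mole fractions: x_A = 1.54/5.17 = 0.298, x_B = 0.702.
ΔS_mix = −R(n_A ln x_A + n_B ln x_B) = −8.314 × (1.54 ln 0.298 + 3.63 ln 0.702) = 26.2 J/K.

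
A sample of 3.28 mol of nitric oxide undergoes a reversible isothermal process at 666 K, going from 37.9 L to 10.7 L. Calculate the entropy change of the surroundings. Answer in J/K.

ΔS_surr = 34.5 J/K

For an isothermal ideal gas ΔS_gas = nR ln(V₂/V₁) = 3.28 × 8.314 × ln(10.7/37.9) = -34.5 J/K.
The process is reversible, so ΔS_surr = −ΔS_gas = 34.5 J/K and ΔS_universe = 0.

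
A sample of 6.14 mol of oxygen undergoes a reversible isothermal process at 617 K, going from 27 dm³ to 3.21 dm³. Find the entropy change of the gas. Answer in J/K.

ΔS_gas = -109 J/K

For an isothermal ideal gas ΔS_gas = nR ln(V₂/V₁) = 6.14 × 8.314 × ln(3.21/27) = -109 J/K.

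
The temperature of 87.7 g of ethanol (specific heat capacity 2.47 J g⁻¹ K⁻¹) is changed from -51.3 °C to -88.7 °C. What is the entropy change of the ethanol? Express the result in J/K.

In kelvin: T₁ = 221.85 K, T₂ = 184.45 K. ΔS = ∫dQ_rev/T = m c ln(T₂/T₁) = 87.7 × 2.47 × ln(184.45/221.85) = -40 J/K.

ΔS = -40 J/K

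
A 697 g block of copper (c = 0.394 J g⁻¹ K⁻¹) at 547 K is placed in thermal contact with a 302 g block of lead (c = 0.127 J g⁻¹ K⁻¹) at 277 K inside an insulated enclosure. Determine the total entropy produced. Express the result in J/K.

ΔS_total = 6.57 J/K

Energy balance: T_f = (m₁c₁T₁ + m₂c₂T₂)/(m₁c₁ + m₂c₂) = 513.91 K.
ΔS₁ = m₁c₁ ln(T_f/T₁) = 274.618 × ln(513.91/547) = -17.135 J/K.
ΔS₂ = m₂c₂ ln(T_f/T₂) = 38.354 × ln(513.91/277) = 23.704 J/K.
ΔS_total = -17.135 + 23.704 = 6.57 J/K.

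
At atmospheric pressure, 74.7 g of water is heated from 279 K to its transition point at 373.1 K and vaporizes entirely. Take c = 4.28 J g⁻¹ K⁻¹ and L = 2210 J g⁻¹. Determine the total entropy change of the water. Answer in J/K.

ΔS = 535 J/K

Warming step: ΔS₁ = m c ln(T_tr/T_i) = 74.7 × 4.28 × ln(373.1/279) = 92.92 J/K.
Phase change: ΔS₂ = +mL/T_tr = 74.7 × 2210 / 373.1 = 442.5 J/K.
ΔS_total = (92.92) + (442.5) = 535 J/K.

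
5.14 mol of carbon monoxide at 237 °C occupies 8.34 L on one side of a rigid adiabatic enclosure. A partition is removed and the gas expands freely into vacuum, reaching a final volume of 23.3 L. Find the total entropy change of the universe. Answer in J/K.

No heat is exchanged and no work is done, so the ideal-gas temperature stays constant.
Entropy is a state function; using a reversible isothermal path, ΔS_gas = nR ln(V₂/V₁) = 5.14 × 8.314 × ln(23.3/8.34) = 43.9 J/K.
The insulated surroundings exchange no heat, so ΔS_surr = 0 and ΔS_universe = ΔS_gas.

ΔS_universe = 43.9 J/K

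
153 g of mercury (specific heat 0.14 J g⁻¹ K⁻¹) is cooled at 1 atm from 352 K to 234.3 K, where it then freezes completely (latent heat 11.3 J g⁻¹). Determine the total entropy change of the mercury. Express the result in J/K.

ΔS = -16.1 J/K

Cooling step: ΔS₁ = m c ln(T_tr/T_i) = 153 × 0.14 × ln(234.3/352) = -8.719 J/K.
Phase change: ΔS₂ = −mL/T_tr = −153 × 11.3 / 234.3 = -7.379 J/K.
ΔS_total = (-8.719) + (-7.379) = -16.1 J/K.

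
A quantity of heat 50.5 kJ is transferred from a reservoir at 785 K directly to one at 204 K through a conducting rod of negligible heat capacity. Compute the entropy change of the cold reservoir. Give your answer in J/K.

ΔS_cold = 248 J/K

The cold reservoir gains heat Q, so ΔS_cold = +Q/T_C = 50500/204 = 248 J/K.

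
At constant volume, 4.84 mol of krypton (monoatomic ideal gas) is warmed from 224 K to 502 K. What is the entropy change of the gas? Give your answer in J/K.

ΔS = 48.7 J/K

At constant volume, ΔS = nC_V ln(T₂/T₁) with C_V = 3R/2 = 12.47 J mol⁻¹ K⁻¹.
ΔS = 4.84 × 12.47 × ln(502/224) = 48.7 J/K.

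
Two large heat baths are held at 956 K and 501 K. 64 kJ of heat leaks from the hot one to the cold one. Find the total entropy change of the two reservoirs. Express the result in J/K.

ΔS_hot = −Q/T_H = −64000/956 = -66.95 J/K and ΔS_cold = +Q/T_C = 64000/501 = 127.7 J/K.
ΔS_total = -66.95 + 127.7 = 60.8 J/K, positive as the second law requires.

ΔS_total = 60.8 J/K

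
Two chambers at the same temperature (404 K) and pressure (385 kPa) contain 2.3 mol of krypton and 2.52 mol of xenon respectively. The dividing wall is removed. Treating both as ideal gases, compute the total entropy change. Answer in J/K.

ΔS_mix = 27.7 J/K

Mole fractions: x_A = 2.3/4.82 = 0.477, x_B = 0.523.
ΔS_mix = −R(n_A ln x_A + n_B ln x_B) = −8.314 × (2.3 ln 0.477 + 2.52 ln 0.523) = 27.7 J/K.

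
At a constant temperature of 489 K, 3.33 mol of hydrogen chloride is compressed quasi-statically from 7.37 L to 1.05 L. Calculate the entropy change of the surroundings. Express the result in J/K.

ΔS_surr = 53.9 J/K

For an isothermal ideal gas ΔS_gas = nR ln(V₂/V₁) = 3.33 × 8.314 × ln(1.05/7.37) = -53.9 J/K.
The process is reversible, so ΔS_surr = −ΔS_gas = 53.9 J/K and ΔS_universe = 0.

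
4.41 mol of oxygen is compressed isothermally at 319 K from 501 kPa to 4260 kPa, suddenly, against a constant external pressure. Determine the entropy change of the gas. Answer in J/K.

Entropy is a state function, so ΔS_gas depends only on the end states.
For an isothermal ideal gas ΔS_gas = nR ln(P₁/P₂) = 4.41 × 8.314 × ln(501/4260) = -78.5 J/K.

ΔS_gas = -78.5 J/K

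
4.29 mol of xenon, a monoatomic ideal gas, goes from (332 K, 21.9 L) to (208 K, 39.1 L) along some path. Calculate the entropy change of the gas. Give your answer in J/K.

ΔS = -4.34 J/K

Entropy is a state function: ΔS = nC_V ln(T₂/T₁) + nR ln(V₂/V₁), with C_V = 3R/2 = 12.47 J mol⁻¹ K⁻¹ for a monoatomic ideal gas.
ΔS = 4.29 × [12.47 × ln(208/332) + 8.314 × ln(39.1/21.9)] = -4.34 J/K.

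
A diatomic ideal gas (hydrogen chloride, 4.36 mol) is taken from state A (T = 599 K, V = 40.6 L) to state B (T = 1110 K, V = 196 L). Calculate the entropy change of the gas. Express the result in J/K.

ΔS = 113 J/K

Entropy is a state function: ΔS = nC_V ln(T₂/T₁) + nR ln(V₂/V₁), with C_V = 5R/2 = 20.79 J mol⁻¹ K⁻¹ for a diatomic ideal gas.
ΔS = 4.36 × [20.79 × ln(1110/599) + 8.314 × ln(196/40.6)] = 113 J/K.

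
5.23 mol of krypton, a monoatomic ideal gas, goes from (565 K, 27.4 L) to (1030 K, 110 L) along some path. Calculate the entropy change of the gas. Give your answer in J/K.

Entropy is a state function: ΔS = nC_V ln(T₂/T₁) + nR ln(V₂/V₁), with C_V = 3R/2 = 12.47 J mol⁻¹ K⁻¹ for a monoatomic ideal gas.
ΔS = 5.23 × [12.47 × ln(1030/565) + 8.314 × ln(110/27.4)] = 99.6 J/K.

ΔS = 99.6 J/K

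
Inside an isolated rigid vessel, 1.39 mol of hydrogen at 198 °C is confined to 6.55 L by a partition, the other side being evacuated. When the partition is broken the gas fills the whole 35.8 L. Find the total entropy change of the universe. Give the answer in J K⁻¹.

ΔS_universe = 19.6 J/K

For an ideal gas in free expansion Q = 0 and W = 0, so T is unchanged.
Entropy is a state function; using a reversible isothermal path, ΔS_gas = nR ln(V₂/V₁) = 1.39 × 8.314 × ln(35.8/6.55) = 19.6 J/K.
The insulated surroundings exchange no heat, so ΔS_surr = 0 and ΔS_universe = ΔS_gas.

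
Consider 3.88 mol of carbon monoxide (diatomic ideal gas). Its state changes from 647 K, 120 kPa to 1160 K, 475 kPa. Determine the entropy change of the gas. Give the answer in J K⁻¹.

ΔS = nC_p ln(T₂/T₁) − nR ln(P₂/P₁), with C_p = 7R/2 = 29.1 J mol⁻¹ K⁻¹ for a diatomic ideal gas.
ΔS = 3.88 × [29.1 × ln(1160/647) − 8.314 × ln(475/120)] = 21.5 J/K.

ΔS = 21.5 J/K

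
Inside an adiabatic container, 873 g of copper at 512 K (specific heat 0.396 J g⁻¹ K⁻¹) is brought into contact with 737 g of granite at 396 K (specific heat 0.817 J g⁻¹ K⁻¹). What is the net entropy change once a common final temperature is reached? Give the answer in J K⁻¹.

Energy balance: T_f = (m₁c₁T₁ + m₂c₂T₂)/(m₁c₁ + m₂c₂) = 438.31 K.
ΔS₁ = m₁c₁ ln(T_f/T₁) = 345.708 × ln(438.31/512) = -53.72 J/K.
ΔS₂ = m₂c₂ ln(T_f/T₂) = 602.129 × ln(438.31/396) = 61.12 J/K.
ΔS_total = -53.72 + 61.12 = 7.4 J/K.

ΔS_total = 7.4 J/K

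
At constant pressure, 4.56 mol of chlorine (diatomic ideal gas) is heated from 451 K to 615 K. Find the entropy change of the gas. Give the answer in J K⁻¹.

ΔS = 41.2 J/K

At constant pressure, ΔS = nC_p ln(T₂/T₁) with C_p = 7R/2 = 29.1 J mol⁻¹ K⁻¹.
ΔS = 4.56 × 29.1 × ln(615/451) = 41.2 J/K.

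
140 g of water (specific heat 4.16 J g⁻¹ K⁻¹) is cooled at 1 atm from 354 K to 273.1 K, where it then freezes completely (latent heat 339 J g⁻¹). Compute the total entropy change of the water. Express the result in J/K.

Cooling step: ΔS₁ = m c ln(T_tr/T_i) = 140 × 4.16 × ln(273.1/354) = -151.1 J/K.
Phase change: ΔS₂ = −mL/T_tr = −140 × 339 / 273.1 = -173.8 J/K.
ΔS_total = (-151.1) + (-173.8) = -325 J/K.

ΔS = -325 J/K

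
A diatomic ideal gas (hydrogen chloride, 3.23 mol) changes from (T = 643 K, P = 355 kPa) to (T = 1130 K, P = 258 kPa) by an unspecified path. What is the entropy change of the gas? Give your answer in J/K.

ΔS = nC_p ln(T₂/T₁) − nR ln(P₂/P₁), with C_p = 7R/2 = 29.1 J mol⁻¹ K⁻¹ for a diatomic ideal gas.
ΔS = 3.23 × [29.1 × ln(1130/643) − 8.314 × ln(258/355)] = 61.6 J/K.

ΔS = 61.6 J/K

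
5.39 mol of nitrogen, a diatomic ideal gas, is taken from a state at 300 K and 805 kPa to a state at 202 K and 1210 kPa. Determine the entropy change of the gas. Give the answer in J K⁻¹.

ΔS = nC_p ln(T₂/T₁) − nR ln(P₂/P₁), with C_p = 7R/2 = 29.1 J mol⁻¹ K⁻¹ for a diatomic ideal gas.
ΔS = 5.39 × [29.1 × ln(202/300) − 8.314 × ln(1210/805)] = -80.3 J/K.

ΔS = -80.3 J/K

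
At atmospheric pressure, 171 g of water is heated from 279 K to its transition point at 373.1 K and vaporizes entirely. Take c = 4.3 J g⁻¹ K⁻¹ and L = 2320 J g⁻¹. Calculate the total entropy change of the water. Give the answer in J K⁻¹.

Warming step: ΔS₁ = m c ln(T_tr/T_i) = 171 × 4.3 × ln(373.1/279) = 213.7 J/K.
Phase change: ΔS₂ = +mL/T_tr = 171 × 2320 / 373.1 = 1063 J/K.
ΔS_total = (213.7) + (1063) = 1280 J/K.

ΔS = 1280 J/K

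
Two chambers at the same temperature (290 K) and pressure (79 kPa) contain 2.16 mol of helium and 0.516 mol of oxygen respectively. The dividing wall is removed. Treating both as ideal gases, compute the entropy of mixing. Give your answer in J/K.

Mole fractions: x_A = 2.16/2.68 = 0.807, x_B = 0.193.
ΔS_mix = −R(n_A ln x_A + n_B ln x_B) = −8.314 × (2.16 ln 0.807 + 0.516 ln 0.193) = 10.9 J/K.

ΔS_mix = 10.9 J/K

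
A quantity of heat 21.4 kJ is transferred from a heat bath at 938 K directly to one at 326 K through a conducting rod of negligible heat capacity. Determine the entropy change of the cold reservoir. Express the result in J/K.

ΔS_cold = 65.6 J/K

The cold reservoir gains heat Q, so ΔS_cold = +Q/T_C = 21400/326 = 65.6 J/K.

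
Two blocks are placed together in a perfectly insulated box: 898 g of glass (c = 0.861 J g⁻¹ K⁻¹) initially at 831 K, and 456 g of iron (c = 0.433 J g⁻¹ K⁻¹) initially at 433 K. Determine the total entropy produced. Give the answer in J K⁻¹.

ΔS_total = 29.2 J/K

Energy balance: T_f = (m₁c₁T₁ + m₂c₂T₂)/(m₁c₁ + m₂c₂) = 750.04 K.
ΔS₁ = m₁c₁ ln(T_f/T₁) = 773.178 × ln(750.04/831) = -79.26 J/K.
ΔS₂ = m₂c₂ ln(T_f/T₂) = 197.448 × ln(750.04/433) = 108.5 J/K.
ΔS_total = -79.26 + 108.5 = 29.2 J/K.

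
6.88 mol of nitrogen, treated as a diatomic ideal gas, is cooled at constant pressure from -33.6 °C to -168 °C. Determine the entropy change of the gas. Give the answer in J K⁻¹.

ΔS = -165 J/K

In kelvin: T₁ = 239.55 K, T₂ = 105.15 K. At constant pressure, ΔS = nC_p ln(T₂/T₁) with C_p = 7R/2 = 29.1 J mol⁻¹ K⁻¹.
ΔS = 6.88 × 29.1 × ln(105.15/239.55) = -165 J/K.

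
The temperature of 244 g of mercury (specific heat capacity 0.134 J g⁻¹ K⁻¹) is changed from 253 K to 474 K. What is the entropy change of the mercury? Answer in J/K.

ΔS = 20.5 J/K

ΔS = ∫dQ_rev/T = m c ln(T₂/T₁) = 244 × 0.134 × ln(474/253) = 20.5 J/K.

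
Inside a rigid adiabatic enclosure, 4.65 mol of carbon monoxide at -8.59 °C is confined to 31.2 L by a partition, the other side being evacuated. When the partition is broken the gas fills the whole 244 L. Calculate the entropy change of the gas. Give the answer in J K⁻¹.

For an ideal gas in free expansion Q = 0 and W = 0, so T is unchanged.
Entropy is a state function; using a reversible isothermal path, ΔS_gas = nR ln(V₂/V₁) = 4.65 × 8.314 × ln(244/31.2) = 79.5 J/K.

ΔS_gas = 79.5 J/K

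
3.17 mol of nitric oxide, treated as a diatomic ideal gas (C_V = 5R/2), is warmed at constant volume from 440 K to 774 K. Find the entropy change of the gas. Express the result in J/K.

ΔS = 37.2 J/K

At constant volume, ΔS = nC_V ln(T₂/T₁) with C_V = 5R/2 = 20.79 J mol⁻¹ K⁻¹.
ΔS = 3.17 × 20.79 × ln(774/440) = 37.2 J/K.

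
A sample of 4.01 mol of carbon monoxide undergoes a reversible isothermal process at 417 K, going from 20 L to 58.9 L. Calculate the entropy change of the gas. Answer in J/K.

ΔS_gas = 36 J/K

For an isothermal ideal gas ΔS_gas = nR ln(V₂/V₁) = 4.01 × 8.314 × ln(58.9/20) = 36 J/K.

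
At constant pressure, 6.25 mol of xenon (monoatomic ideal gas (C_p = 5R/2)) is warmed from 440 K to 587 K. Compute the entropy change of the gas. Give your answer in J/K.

ΔS = 37.4 J/K

At constant pressure, ΔS = nC_p ln(T₂/T₁) with C_p = 5R/2 = 20.79 J mol⁻¹ K⁻¹.
ΔS = 6.25 × 20.79 × ln(587/440) = 37.4 J/K.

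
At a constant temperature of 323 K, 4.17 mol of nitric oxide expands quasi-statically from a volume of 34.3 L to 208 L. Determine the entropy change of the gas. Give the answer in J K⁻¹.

For an isothermal ideal gas ΔS_gas = nR ln(V₂/V₁) = 4.17 × 8.314 × ln(208/34.3) = 62.5 J/K.

ΔS_gas = 62.5 J/K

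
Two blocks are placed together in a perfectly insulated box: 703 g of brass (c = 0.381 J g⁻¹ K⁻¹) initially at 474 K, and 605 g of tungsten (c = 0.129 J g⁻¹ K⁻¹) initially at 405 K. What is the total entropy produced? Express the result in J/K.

ΔS_total = 0.726 J/K

Energy balance: T_f = (m₁c₁T₁ + m₂c₂T₂)/(m₁c₁ + m₂c₂) = 458.43 K.
ΔS₁ = m₁c₁ ln(T_f/T₁) = 267.843 × ln(458.43/474) = -8.9453 J/K.
ΔS₂ = m₂c₂ ln(T_f/T₂) = 78.045 × ln(458.43/405) = 9.6716 J/K.
ΔS_total = -8.9453 + 9.6716 = 0.726 J/K.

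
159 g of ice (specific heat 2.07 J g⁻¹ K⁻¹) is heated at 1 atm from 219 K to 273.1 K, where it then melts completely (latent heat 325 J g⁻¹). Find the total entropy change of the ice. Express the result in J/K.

ΔS = 262 J/K

Warming step: ΔS₁ = m c ln(T_tr/T_i) = 159 × 2.07 × ln(273.1/219) = 72.66 J/K.
Phase change: ΔS₂ = +mL/T_tr = 159 × 325 / 273.1 = 189.2 J/K.
ΔS_total = (72.66) + (189.2) = 262 J/K.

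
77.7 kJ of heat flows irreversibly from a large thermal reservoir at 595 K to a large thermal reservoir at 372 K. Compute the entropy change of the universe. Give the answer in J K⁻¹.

ΔS_hot = −Q/T_H = −77700/595 = -130.6 J/K and ΔS_cold = +Q/T_C = 77700/372 = 208.9 J/K.
ΔS_total = -130.6 + 208.9 = 78.3 J/K, positive as the second law requires.

ΔS_total = 78.3 J/K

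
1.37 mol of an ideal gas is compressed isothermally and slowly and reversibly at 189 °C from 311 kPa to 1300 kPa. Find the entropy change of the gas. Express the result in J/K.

ΔS_gas = -16.3 J/K

For an isothermal ideal gas ΔS_gas = nR ln(P₁/P₂) = 1.37 × 8.314 × ln(311/1300) = -16.3 J/K.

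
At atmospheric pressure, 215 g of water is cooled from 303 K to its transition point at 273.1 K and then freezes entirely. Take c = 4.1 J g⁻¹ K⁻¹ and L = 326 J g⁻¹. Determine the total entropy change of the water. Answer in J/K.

Cooling step: ΔS₁ = m c ln(T_tr/T_i) = 215 × 4.1 × ln(273.1/303) = -91.58 J/K.
Phase change: ΔS₂ = −mL/T_tr = −215 × 326 / 273.1 = -256.6 J/K.
ΔS_total = (-91.58) + (-256.6) = -348 J/K.

ΔS = -348 J/K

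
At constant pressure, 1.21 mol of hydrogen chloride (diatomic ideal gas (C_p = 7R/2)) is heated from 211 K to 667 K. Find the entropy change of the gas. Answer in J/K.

At constant pressure, ΔS = nC_p ln(T₂/T₁) with C_p = 7R/2 = 29.1 J mol⁻¹ K⁻¹.
ΔS = 1.21 × 29.1 × ln(667/211) = 40.5 J/K.

ΔS = 40.5 J/K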